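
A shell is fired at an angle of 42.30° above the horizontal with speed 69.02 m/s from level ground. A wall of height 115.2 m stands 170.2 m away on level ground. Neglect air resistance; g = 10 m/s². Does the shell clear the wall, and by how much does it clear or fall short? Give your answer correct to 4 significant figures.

v_x = 69.02 cos 42.30° = 51.049 m/s; v_y0 = 69.02 sin 42.30° = 46.451 m/s.
Time to reach the wall: t = 170.2 / 51.049 = 3.3341 s.
Height at that point: y = 46.451×3.3341 − 5.000×3.3341² = 99.291 m.
That is 115.2 − 99.291 = 15.91 m below the top of the wall, so the shell does not clear it.

No — it falls 15.91 m short of clearing the wall.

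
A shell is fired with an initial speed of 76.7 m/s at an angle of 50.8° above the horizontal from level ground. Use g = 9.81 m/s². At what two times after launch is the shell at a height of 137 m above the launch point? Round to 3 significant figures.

v_y0 = 76.7 sin 50.8° = 59.44 m/s.
Set y = v_y0 t − ½ g t² = 137: 4.905 t² − 59.44 t + 137 = 0.
t = [59.44 ± √(3533 − 2688)] / 9.81 = (59.44 ± 29.07) / 9.81, giving t = 3.10 s or t = 9.02 s.
So the shell is at 137 m at t = 3.10 s (rising) and t = 9.02 s (falling).

3.10 s and 9.02 s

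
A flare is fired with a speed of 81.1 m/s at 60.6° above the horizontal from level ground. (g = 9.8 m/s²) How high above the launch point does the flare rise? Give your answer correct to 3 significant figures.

Vertical component of launch velocity: v_y = 81.1 sin 60.6° = 70.66 m/s.
At the highest point the vertical velocity is zero, so v_y² = 2 g h_max.
h_max = (70.66)² / (2 × 9.8) = 4993 / 19.60 = 255 m.

255 m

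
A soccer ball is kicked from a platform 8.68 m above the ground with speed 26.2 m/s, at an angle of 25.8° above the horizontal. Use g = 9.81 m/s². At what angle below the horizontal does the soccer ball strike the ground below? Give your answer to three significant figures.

36.3°

v_x = 26.2 cos 25.8° = 23.59 m/s.
At impact |v_y| = √(v_y0² + 2 g h) = √(11.40² + 2×9.81×8.68) = 17.33 m/s.
Angle below horizontal = arctan(|v_y| / v_x) = arctan(17.33 / 23.59) = 36.3°.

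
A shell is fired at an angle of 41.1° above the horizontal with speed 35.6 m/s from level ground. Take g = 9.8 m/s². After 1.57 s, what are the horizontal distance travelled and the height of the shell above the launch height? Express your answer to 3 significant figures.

x = 42.1 m, y = 24.7 m

v_x = 35.6 cos 41.1° = 26.83 m/s; v_y0 = 35.6 sin 41.1° = 23.40 m/s.
x = v_x t = 26.83 × 1.57 = 42.1 m.
y = v_y0 t − ½ g t² = 23.40×1.57 − 4.900×1.57² = 24.7 m.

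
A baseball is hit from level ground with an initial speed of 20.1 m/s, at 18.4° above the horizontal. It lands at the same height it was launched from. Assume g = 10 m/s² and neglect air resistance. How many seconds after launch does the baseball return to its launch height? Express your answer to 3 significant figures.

1.27 s

Vertical component: v_y = 20.1 sin 18.4° = 6.345 m/s.
For a projectile landing at launch height, time of flight is t = 2 v_y / g = 2 × 6.345 / 10 = 1.27 s.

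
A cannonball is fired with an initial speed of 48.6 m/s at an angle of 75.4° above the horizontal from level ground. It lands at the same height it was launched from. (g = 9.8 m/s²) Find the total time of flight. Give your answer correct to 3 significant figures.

Vertical component: v_y = 48.6 sin 75.4° = 47.03 m/s.
For a projectile landing at launch height, time of flight is t = 2 v_y / g = 2 × 47.03 / 9.8 = 9.60 s.

9.60 s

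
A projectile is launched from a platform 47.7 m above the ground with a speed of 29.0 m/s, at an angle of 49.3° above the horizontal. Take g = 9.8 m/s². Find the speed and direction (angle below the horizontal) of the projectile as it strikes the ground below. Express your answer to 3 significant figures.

v_x = 29.0 cos 49.3° = 18.91 m/s (constant).
|v_y| at impact = √((21.99)² + 2×9.8×47.7) = 37.66 m/s.
Speed = √(18.91² + 37.66²) = 42.1 m/s; angle = arctan(37.66/18.91) = 63.3° below horizontal.

42.1 m/s at 63.3° below the horizontal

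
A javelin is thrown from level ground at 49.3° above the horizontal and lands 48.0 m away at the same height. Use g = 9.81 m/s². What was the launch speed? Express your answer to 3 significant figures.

21.8 m/s

On level ground, R = v₀² sin(2θ) / g, so v₀ = √(R g / sin 2θ).
sin(2 × 49.3°) = 0.9888.
v₀ = √(48.0 × 9.81 / 0.9888) = √476.2 = 21.8 m/s.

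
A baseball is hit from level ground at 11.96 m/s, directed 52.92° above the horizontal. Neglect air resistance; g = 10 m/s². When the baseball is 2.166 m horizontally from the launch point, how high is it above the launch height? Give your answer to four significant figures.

2.415 m

v_x = 11.96 cos 52.92° = 7.2110 m/s, v_y0 = 11.96 sin 52.92° = 9.5416 m/s.
Time to reach x = 2.166 m: t = x / v_x = 2.166 / 7.2110 = 0.30037 s.
y = v_y0 t − ½ g t² = 9.5416×0.30037 − 5.000×0.30037² = 2.415 m.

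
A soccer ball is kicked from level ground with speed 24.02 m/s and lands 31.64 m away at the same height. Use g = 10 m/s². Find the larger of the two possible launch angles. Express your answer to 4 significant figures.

73.37°

Level-ground range: R = v₀² sin(2θ)/g ⇒ sin 2θ = R g / v₀² = 31.64×10/24.02² = 0.5484.
2θ = arcsin(0.5484) = 33.257° or 180° − 33.257° = 146.743°.
So θ = 16.63° or θ = 73.37°.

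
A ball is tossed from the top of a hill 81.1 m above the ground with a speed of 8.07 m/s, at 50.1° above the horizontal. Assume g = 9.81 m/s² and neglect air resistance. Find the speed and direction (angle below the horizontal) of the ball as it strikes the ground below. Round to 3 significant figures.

40.7 m/s at 82.7° below the horizontal

v_x = 8.07 cos 50.1° = 5.176 m/s (constant).
|v_y| at impact = √((6.191)² + 2×9.81×81.1) = 40.37 m/s.
Speed = √(5.176² + 40.37²) = 40.7 m/s; angle = arctan(40.37/5.176) = 82.7° below horizontal.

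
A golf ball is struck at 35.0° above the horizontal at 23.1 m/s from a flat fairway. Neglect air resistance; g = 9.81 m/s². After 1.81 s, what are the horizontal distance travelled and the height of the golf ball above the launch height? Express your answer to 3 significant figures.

x = 34.2 m, y = 7.91 m

v_x = 23.1 cos 35.0° = 18.92 m/s; v_y0 = 23.1 sin 35.0° = 13.25 m/s.
x = v_x t = 18.92 × 1.81 = 34.2 m.
y = v_y0 t − ½ g t² = 13.25×1.81 − 4.905×1.81² = 7.91 m.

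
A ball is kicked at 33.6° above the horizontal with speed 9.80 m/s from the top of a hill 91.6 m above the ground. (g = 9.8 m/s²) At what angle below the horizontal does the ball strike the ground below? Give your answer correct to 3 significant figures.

79.2°

v_x = 9.80 cos 33.6° = 8.163 m/s.
At impact |v_y| = √(v_y0² + 2 g h) = √(5.423² + 2×9.8×91.6) = 42.72 m/s.
Angle below horizontal = arctan(|v_y| / v_x) = arctan(42.72 / 8.163) = 79.2°.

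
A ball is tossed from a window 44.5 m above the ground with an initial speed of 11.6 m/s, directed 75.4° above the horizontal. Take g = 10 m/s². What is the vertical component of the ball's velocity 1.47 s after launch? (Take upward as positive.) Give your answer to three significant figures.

-3.47 m/s

Initial vertical component: v_y0 = 11.6 sin 75.4° = 11.23 m/s.
v_y(t) = v_y0 − g t = 11.23 − 10 × 1.47 = -3.47 m/s.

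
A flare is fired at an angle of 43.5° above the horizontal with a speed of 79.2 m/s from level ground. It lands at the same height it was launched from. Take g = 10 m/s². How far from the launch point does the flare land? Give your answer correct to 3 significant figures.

For level ground, R = v₀² sin(2θ) / g.
sin(2 × 43.5°) = sin 87.00° = 0.9986.
R = (79.2)² × 0.9986 / 10 = 626 m.

626 m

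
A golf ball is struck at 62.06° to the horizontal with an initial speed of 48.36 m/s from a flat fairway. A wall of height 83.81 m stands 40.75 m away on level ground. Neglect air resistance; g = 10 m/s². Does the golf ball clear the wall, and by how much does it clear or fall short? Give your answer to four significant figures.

No — it falls 23.15 m short of clearing the wall.

v_x = 48.36 cos 62.06° = 22.659 m/s; v_y0 = 48.36 sin 62.06° = 42.723 m/s.
Time to reach the wall: t = 40.75 / 22.659 = 1.7984 s.
Height at that point: y = 42.723×1.7984 − 5.000×1.7984² = 60.662 m.
That is 83.81 − 60.662 = 23.15 m below the top of the wall, so the golf ball does not clear it.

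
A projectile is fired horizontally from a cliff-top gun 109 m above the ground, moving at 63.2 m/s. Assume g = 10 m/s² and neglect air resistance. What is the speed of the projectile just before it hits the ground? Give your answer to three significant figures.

Fall time: t = √(2 × 109 / 10) = 4.669 s.
At impact: v_x = 63.2 m/s (unchanged), v_y = g t = 10 × 4.669 = 46.69 m/s.
Speed = √(v_x² + v_y²) = √(3994 + 2180) = 78.6 m/s.

78.6 m/s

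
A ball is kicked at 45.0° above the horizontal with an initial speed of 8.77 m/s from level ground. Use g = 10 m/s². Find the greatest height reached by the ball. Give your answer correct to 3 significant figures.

Vertical component of launch velocity: v_y = 8.77 sin 45.0° = 6.201 m/s.
At the highest point the vertical velocity is zero, so v_y² = 2 g h_max.
h_max = (6.201)² / (2 × 10) = 38.45 / 20.00 = 1.92 m.

1.92 m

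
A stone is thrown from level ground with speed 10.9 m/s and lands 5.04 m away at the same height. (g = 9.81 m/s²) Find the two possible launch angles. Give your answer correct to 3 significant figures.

Level-ground range: R = v₀² sin(2θ)/g ⇒ sin 2θ = R g / v₀² = 5.04×9.81/10.9² = 0.4161.
2θ = arcsin(0.4161) = 24.59° or 180° − 24.59° = 155.41°.
So θ = 12.3° or θ = 77.7°.

12.3° and 77.7°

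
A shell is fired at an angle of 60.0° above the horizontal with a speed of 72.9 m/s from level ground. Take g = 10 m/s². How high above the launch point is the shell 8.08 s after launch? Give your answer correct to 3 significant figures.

v_y0 = 72.9 sin 60.0° = 63.13 m/s.
y(t) = v_y0 t − ½ g t² = 63.13×8.08 − 5.000×8.08² = 184 m.

184 m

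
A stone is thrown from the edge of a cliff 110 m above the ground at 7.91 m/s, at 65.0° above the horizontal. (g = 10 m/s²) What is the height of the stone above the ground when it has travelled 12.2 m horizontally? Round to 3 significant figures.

v_x = 7.91 cos 65.0° = 3.343 m/s, v_y0 = 7.91 sin 65.0° = 7.169 m/s.
Time to reach x = 12.2 m: t = x / v_x = 12.2 / 3.343 = 3.649 s.
y = 110 + v_y0 t − ½ g t² = 110 + 7.169×3.649 − 5.000×3.649² = 69.6 m.

69.6 m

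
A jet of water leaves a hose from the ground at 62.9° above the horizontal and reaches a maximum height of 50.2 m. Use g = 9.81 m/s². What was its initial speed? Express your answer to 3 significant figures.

At maximum height v_y = 0, so (v₀ sin θ)² = 2 g H.
v₀ sin 62.9° = √(2 × 9.81 × 50.2) = 31.38 m/s.
v₀ = 31.38 / sin 62.9° = 31.38 / 0.8902 = 35.3 m/s.

35.3 m/s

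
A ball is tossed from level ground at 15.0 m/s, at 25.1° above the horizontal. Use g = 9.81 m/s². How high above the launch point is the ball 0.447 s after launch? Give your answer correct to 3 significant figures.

1.86 m

v_y0 = 15.0 sin 25.1° = 6.363 m/s.
y(t) = v_y0 t − ½ g t² = 6.363×0.447 − 4.905×0.447² = 1.86 m.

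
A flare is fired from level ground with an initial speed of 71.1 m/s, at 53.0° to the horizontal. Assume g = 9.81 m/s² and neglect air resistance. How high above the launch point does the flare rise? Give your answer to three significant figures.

Vertical component of launch velocity: v_y = 71.1 sin 53.0° = 56.78 m/s.
At the highest point the vertical velocity is zero, so v_y² = 2 g h_max.
h_max = (56.78)² / (2 × 9.81) = 3224 / 19.62 = 164 m.

164 m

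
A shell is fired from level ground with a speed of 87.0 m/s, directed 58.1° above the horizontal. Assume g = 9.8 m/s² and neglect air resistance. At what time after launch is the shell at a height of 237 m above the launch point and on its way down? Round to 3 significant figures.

v_y0 = 87.0 sin 58.1° = 73.86 m/s.
Set y = v_y0 t − ½ g t² = 237: 4.900 t² − 73.86 t + 237 = 0.
t = [73.86 ± √(5455 − 4645)] / 9.8 = (73.86 ± 28.46) / 9.8, giving t = 4.63 s or t = 10.4 s.
On the way down corresponds to the larger root: t = 10.4 s.

10.4 s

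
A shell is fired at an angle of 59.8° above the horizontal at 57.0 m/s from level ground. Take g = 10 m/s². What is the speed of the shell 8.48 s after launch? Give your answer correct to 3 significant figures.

45.7 m/s

v_x = 57.0 cos 59.8° = 28.67 m/s (constant).
v_y(t) = 57.0 sin 59.8° − g t = 49.26 − 10 × 8.48 = -35.54 m/s.
Speed = √(v_x² + v_y²) = √(822.0 + 1263) = 45.7 m/s.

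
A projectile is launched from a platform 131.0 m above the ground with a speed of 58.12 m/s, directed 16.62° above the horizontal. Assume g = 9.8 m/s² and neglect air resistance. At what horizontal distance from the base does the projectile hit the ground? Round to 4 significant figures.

397.5 m

Components: v_x = 58.12 cos 16.62° = 55.692 m/s, v_y = 58.12 sin 16.62° = 16.624 m/s.
Vertical: 0 = 131.0 + 16.624 t − ½(9.8) t² ⇒ 4.900 t² − 16.624 t − 131.0 = 0.
t = [16.624 + √(276.36 + 2567.6)] / 9.800 = 7.1380 s.
Horizontal: R = v_x · t = 55.692 × 7.1380 = 397.5 m.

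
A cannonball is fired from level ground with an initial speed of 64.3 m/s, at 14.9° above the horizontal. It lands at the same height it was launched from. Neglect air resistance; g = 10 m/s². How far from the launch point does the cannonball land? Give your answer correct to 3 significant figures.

For level ground, R = v₀² sin(2θ) / g.
sin(2 × 14.9°) = sin 29.80° = 0.4970.
R = (64.3)² × 0.4970 / 10 = 205 m.

205 m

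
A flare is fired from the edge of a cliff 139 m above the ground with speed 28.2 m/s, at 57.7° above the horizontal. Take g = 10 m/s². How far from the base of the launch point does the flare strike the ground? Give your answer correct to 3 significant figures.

123 m

Components: v_x = 28.2 cos 57.7° = 15.07 m/s, v_y = 28.2 sin 57.7° = 23.84 m/s.
Vertical: 0 = 139 + 23.84 t − ½(10) t² ⇒ 5.000 t² − 23.84 t − 139 = 0.
t = [23.84 + √(568.3 + 2780)] / 10.00 = 8.170 s.
Horizontal: R = v_x · t = 15.07 × 8.170 = 123 m.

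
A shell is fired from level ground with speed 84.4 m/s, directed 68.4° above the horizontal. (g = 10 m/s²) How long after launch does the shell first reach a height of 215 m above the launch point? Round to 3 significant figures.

3.54 s

v_y0 = 84.4 sin 68.4° = 78.47 m/s.
Set y = v_y0 t − ½ g t² = 215: 5.000 t² − 78.47 t + 215 = 0.
t = [78.47 ± √(6158 − 4300)] / 10 = (78.47 ± 43.10) / 10, giving t = 3.54 s or t = 12.2 s.
The shell is on the way up at the first time, so t = 3.54 s.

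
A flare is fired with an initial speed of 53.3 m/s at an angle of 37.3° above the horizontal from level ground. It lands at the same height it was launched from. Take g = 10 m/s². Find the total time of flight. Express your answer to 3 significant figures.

Vertical component: v_y = 53.3 sin 37.3° = 32.30 m/s.
For a projectile landing at launch height, time of flight is t = 2 v_y / g = 2 × 32.30 / 10 = 6.46 s.

6.46 s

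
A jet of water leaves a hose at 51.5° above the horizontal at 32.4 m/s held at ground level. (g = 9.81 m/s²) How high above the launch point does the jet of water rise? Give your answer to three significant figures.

Vertical component of launch velocity: v_y = 32.4 sin 51.5° = 25.36 m/s.
At the highest point the vertical velocity is zero, so v_y² = 2 g h_max.
h_max = (25.36)² / (2 × 9.81) = 643.1 / 19.62 = 32.8 m.

32.8 m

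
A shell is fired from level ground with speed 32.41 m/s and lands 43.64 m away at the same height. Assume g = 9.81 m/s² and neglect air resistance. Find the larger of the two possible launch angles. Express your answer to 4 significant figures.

Level-ground range: R = v₀² sin(2θ)/g ⇒ sin 2θ = R g / v₀² = 43.64×9.81/32.41² = 0.4076.
2θ = arcsin(0.4076) = 24.054° or 180° − 24.054° = 155.946°.
So θ = 12.03° or θ = 77.97°.

77.97°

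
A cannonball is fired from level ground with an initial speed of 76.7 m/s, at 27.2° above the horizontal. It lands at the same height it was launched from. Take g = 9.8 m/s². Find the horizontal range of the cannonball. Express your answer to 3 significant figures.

488 m

Components: v_x = 76.7 cos 27.2° = 68.22 m/s, v_y = 76.7 sin 27.2° = 35.06 m/s.
Time of flight (same landing height): t = 2 v_y / g = 2 × 35.06 / 9.8 = 7.155 s.
Range: R = v_x · t = 68.22 × 7.155 = 488 m.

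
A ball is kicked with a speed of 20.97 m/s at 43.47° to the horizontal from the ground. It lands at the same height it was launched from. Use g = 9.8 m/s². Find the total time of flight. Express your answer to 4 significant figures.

Vertical component: v_y = 20.97 sin 43.47° = 14.427 m/s.
For a projectile landing at launch height, time of flight is t = 2 v_y / g = 2 × 14.427 / 9.8 = 2.944 s.

2.944 s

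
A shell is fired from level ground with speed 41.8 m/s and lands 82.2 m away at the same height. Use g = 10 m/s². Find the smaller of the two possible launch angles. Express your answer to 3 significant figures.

Level-ground range: R = v₀² sin(2θ)/g ⇒ sin 2θ = R g / v₀² = 82.2×10/41.8² = 0.4705.
2θ = arcsin(0.4705) = 28.07° or 180° − 28.07° = 151.93°.
So θ = 14.0° or θ = 76.0°.

14.0°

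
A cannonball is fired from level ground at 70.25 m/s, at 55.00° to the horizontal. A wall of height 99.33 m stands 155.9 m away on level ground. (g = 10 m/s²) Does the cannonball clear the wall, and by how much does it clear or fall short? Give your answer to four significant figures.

v_x = 70.25 cos 55.00° = 40.294 m/s; v_y0 = 70.25 sin 55.00° = 57.545 m/s.
Time to reach the wall: t = 155.9 / 40.294 = 3.8691 s.
Height at that point: y = 57.545×3.8691 − 5.000×3.8691² = 147.80 m.
That is 147.80 − 99.33 = 48.47 m above the top of the wall, so the cannonball clears it.

Yes — it clears the wall by 48.47 m.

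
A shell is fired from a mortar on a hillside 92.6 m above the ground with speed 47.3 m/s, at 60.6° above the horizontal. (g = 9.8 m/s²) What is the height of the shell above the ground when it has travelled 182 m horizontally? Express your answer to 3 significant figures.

v_x = 47.3 cos 60.6° = 23.22 m/s, v_y0 = 47.3 sin 60.6° = 41.21 m/s.
Time to reach x = 182 m: t = x / v_x = 182 / 23.22 = 7.838 s.
y = 92.6 + v_y0 t − ½ g t² = 92.6 + 41.21×7.838 − 4.900×7.838² = 115 m.

115 m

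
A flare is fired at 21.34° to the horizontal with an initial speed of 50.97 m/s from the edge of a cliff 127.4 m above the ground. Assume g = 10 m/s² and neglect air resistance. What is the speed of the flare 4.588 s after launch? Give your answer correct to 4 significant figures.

54.78 m/s

v_x = 50.97 cos 21.34° = 47.475 m/s (constant).
v_y(t) = 50.97 sin 21.34° − g t = 18.548 − 10 × 4.588 = -27.332 m/s.
Speed = √(v_x² + v_y²) = √(2253.9 + 747.04) = 54.78 m/s.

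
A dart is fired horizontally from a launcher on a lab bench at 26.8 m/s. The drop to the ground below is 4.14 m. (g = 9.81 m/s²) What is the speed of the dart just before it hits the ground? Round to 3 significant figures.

28.3 m/s

Fall time: t = √(2 × 4.14 / 9.81) = 0.9187 s.
At impact: v_x = 26.8 m/s (unchanged), v_y = g t = 9.81 × 0.9187 = 9.012 m/s.
Speed = √(v_x² + v_y²) = √(718.2 + 81.22) = 28.3 m/s.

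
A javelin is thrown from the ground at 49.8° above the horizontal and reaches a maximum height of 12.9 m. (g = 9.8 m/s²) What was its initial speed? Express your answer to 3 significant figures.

20.8 m/s

At maximum height v_y = 0, so (v₀ sin θ)² = 2 g H.
v₀ sin 49.8° = √(2 × 9.8 × 12.9) = 15.90 m/s.
v₀ = 15.90 / sin 49.8° = 15.90 / 0.7638 = 20.8 m/s.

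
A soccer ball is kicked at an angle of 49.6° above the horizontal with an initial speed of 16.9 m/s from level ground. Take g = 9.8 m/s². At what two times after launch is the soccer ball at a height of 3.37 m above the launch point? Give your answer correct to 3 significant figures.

v_y0 = 16.9 sin 49.6° = 12.87 m/s.
Set y = v_y0 t − ½ g t² = 3.37: 4.900 t² − 12.87 t + 3.37 = 0.
t = [12.87 ± √(165.6 − 66.05)] / 9.8 = (12.87 ± 9.977) / 9.8, giving t = 0.295 s or t = 2.33 s.
So the soccer ball is at 3.37 m at t = 0.295 s (rising) and t = 2.33 s (falling).

0.295 s and 2.33 s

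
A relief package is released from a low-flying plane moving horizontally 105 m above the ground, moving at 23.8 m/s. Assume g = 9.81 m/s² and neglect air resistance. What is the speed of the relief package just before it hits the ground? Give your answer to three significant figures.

Fall time: t = √(2 × 105 / 9.81) = 4.627 s.
At impact: v_x = 23.8 m/s (unchanged), v_y = g t = 9.81 × 4.627 = 45.39 m/s.
Speed = √(v_x² + v_y²) = √(566.4 + 2060) = 51.2 m/s.

51.2 m/s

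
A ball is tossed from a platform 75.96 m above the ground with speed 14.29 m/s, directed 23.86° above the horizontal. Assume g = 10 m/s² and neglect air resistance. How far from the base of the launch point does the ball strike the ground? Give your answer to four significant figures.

Components: v_x = 14.29 cos 23.86° = 13.069 m/s, v_y = 14.29 sin 23.86° = 5.7804 m/s.
Vertical: 0 = 75.96 + 5.7804 t − ½(10) t² ⇒ 5.000 t² − 5.7804 t − 75.96 = 0.
t = [5.7804 + √(33.413 + 1519.2)] / 10.00 = 4.5184 s.
Horizontal: R = v_x · t = 13.069 × 4.5184 = 59.05 m.

59.05 m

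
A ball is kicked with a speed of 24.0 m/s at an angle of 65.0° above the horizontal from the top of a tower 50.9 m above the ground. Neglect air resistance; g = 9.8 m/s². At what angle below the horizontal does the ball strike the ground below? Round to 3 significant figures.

75.2°

v_x = 24.0 cos 65.0° = 10.14 m/s.
At impact |v_y| = √(v_y0² + 2 g h) = √(21.75² + 2×9.8×50.9) = 38.35 m/s.
Angle below horizontal = arctan(|v_y| / v_x) = arctan(38.35 / 10.14) = 75.2°.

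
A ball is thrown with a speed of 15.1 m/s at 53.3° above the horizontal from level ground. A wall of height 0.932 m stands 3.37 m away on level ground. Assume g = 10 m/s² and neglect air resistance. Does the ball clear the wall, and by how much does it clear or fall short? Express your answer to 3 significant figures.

Yes — it clears the wall by 2.89 m.

v_x = 15.1 cos 53.3° = 9.024 m/s; v_y0 = 15.1 sin 53.3° = 12.11 m/s.
Time to reach the wall: t = 3.37 / 9.024 = 0.3734 s.
Height at that point: y = 12.11×0.3734 − 5.000×0.3734² = 3.825 m.
That is 3.825 − 0.932 = 2.89 m above the top of the wall, so the ball clears it.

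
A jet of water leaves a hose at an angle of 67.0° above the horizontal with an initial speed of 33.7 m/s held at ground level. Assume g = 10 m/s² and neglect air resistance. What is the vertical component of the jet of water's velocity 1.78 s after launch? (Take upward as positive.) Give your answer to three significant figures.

Initial vertical component: v_y0 = 33.7 sin 67.0° = 31.02 m/s.
v_y(t) = v_y0 − g t = 31.02 − 10 × 1.78 = 13.2 m/s.

13.2 m/s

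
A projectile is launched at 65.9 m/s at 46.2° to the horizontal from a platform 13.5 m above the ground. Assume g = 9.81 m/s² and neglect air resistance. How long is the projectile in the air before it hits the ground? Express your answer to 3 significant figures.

9.97 s

Vertical component: v_y = 65.9 sin 46.2° = 47.56 m/s.
Taking up as positive with launch at y = 13.5 m, landing at y = 0: 0 = 13.5 + 47.56 t − ½(9.81) t².
Solving 4.905 t² − 47.56 t − 13.5 = 0 gives t = [47.56 + √(47.56² + 4·4.905·13.5)] / 9.810 = 9.97 s.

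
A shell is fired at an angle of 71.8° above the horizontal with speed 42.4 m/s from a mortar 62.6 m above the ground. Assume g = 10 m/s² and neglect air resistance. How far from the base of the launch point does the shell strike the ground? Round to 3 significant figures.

124 m

Components: v_x = 42.4 cos 71.8° = 13.24 m/s, v_y = 42.4 sin 71.8° = 40.28 m/s.
Vertical: 0 = 62.6 + 40.28 t − ½(10) t² ⇒ 5.000 t² − 40.28 t − 62.6 = 0.
t = [40.28 + √(1622 + 1252)] / 10.00 = 9.389 s.
Horizontal: R = v_x · t = 13.24 × 9.389 = 124 m.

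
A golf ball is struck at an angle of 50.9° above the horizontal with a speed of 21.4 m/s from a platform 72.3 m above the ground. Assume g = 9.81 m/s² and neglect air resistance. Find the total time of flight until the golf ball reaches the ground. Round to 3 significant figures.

Vertical component: v_y = 21.4 sin 50.9° = 16.61 m/s.
Taking up as positive with launch at y = 72.3 m, landing at y = 0: 0 = 72.3 + 16.61 t − ½(9.81) t².
Solving 4.905 t² − 16.61 t − 72.3 = 0 gives t = [16.61 + √(16.61² + 4·4.905·72.3)] / 9.810 = 5.89 s.

5.89 s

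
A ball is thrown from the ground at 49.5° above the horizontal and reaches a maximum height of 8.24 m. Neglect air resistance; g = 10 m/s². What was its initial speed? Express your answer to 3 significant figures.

16.9 m/s

At maximum height v_y = 0, so (v₀ sin θ)² = 2 g H.
v₀ sin 49.5° = √(2 × 10 × 8.24) = 12.84 m/s.
v₀ = 12.84 / sin 49.5° = 12.84 / 0.7604 = 16.9 m/s.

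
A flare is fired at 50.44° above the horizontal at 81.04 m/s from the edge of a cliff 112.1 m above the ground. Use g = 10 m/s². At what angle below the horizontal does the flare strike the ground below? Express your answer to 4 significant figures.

56.64°

v_x = 81.04 cos 50.44° = 51.613 m/s.
At impact |v_y| = √(v_y0² + 2 g h) = √(62.478² + 2×10×112.1) = 78.393 m/s.
Angle below horizontal = arctan(|v_y| / v_x) = arctan(78.393 / 51.613) = 56.64°.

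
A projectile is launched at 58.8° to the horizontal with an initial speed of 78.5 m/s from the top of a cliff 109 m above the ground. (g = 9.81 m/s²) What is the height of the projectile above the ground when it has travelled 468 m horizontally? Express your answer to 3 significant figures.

v_x = 78.5 cos 58.8° = 40.67 m/s, v_y0 = 78.5 sin 58.8° = 67.15 m/s.
Time to reach x = 468 m: t = x / v_x = 468 / 40.67 = 11.51 s.
y = 109 + v_y0 t − ½ g t² = 109 + 67.15×11.51 − 4.905×11.51² = 232 m.

232 m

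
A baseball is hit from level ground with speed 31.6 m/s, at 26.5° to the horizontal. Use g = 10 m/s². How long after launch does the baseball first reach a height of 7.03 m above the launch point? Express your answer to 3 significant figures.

0.647 s

v_y0 = 31.6 sin 26.5° = 14.10 m/s.
Set y = v_y0 t − ½ g t² = 7.03: 5.000 t² − 14.10 t + 7.03 = 0.
t = [14.10 ± √(198.8 − 140.6)] / 10 = (14.10 ± 7.629) / 10, giving t = 0.647 s or t = 2.17 s.
The baseball is on the way up at the first time, so t = 0.647 s.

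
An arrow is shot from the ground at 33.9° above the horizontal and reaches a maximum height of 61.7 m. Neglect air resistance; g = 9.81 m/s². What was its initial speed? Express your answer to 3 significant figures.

At maximum height v_y = 0, so (v₀ sin θ)² = 2 g H.
v₀ sin 33.9° = √(2 × 9.81 × 61.7) = 34.79 m/s.
v₀ = 34.79 / sin 33.9° = 34.79 / 0.5577 = 62.4 m/s.

62.4 m/s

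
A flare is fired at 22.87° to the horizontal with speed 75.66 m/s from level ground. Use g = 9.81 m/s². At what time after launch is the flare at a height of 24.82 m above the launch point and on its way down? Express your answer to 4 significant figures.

4.978 s

v_y0 = 75.66 sin 22.87° = 29.405 m/s.
Set y = v_y0 t − ½ g t² = 24.82: 4.905 t² − 29.405 t + 24.82 = 0.
t = [29.405 ± √(864.65 − 486.97)] / 9.81 = (29.405 ± 19.434) / 9.81, giving t = 1.016 s or t = 4.978 s.
On the way down corresponds to the larger root: t = 4.978 s.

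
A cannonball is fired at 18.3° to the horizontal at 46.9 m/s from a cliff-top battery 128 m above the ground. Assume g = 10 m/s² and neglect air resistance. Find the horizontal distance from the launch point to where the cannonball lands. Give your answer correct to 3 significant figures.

Components: v_x = 46.9 cos 18.3° = 44.53 m/s, v_y = 46.9 sin 18.3° = 14.73 m/s.
Vertical: 0 = 128 + 14.73 t − ½(10) t² ⇒ 5.000 t² − 14.73 t − 128 = 0.
t = [14.73 + √(217.0 + 2560)] / 10.00 = 6.743 s.
Horizontal: R = v_x · t = 44.53 × 6.743 = 300 m.

300 m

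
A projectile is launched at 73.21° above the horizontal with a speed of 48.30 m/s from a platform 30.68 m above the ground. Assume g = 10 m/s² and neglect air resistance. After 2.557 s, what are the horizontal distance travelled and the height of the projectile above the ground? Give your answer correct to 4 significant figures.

x = 35.68 m, y = 116.2 m

v_x = 48.30 cos 73.21° = 13.952 m/s; v_y0 = 48.30 sin 73.21° = 46.241 m/s.
x = v_x t = 13.952 × 2.557 = 35.68 m.
y = 30.68 + v_y0 t − ½ g t² = 116.2 m.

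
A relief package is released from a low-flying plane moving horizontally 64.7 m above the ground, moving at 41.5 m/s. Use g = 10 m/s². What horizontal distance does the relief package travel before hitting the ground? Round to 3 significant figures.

Initial vertical velocity is zero, so the fall time comes from h = ½ g t²: t = √(2 × 64.7 / 10) = 3.597 s.
Horizontal motion is uniform at 41.5 m/s, so x = 41.5 × 3.597 = 149 m.

149 m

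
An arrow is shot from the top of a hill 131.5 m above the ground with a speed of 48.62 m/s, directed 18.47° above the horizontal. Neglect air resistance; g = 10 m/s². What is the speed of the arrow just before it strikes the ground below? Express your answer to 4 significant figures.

70.67 m/s

v_x = 48.62 cos 18.47° = 46.116 m/s is unchanged throughout.
For the vertical component, v_y² = v_y0² + 2 g h = (15.403)² + 2×10×131.5 = 2867.3, so |v_y| = 53.547 m/s.
Impact speed = √(v_x² + v_y²) = √(2126.7 + 2867.3) = 70.67 m/s.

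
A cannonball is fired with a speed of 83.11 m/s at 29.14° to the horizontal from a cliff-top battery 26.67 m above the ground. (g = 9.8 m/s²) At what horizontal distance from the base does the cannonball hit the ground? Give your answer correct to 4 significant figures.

644.1 m

Components: v_x = 83.11 cos 29.14° = 72.591 m/s, v_y = 83.11 sin 29.14° = 40.470 m/s.
Vertical: 0 = 26.67 + 40.470 t − ½(9.8) t² ⇒ 4.900 t² − 40.470 t − 26.67 = 0.
t = [40.470 + √(1637.8 + 522.73)] / 9.800 = 8.8726 s.
Horizontal: R = v_x · t = 72.591 × 8.8726 = 644.1 m.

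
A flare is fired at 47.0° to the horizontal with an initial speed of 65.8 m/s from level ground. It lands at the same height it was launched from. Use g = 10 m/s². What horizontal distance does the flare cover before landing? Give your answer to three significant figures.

432 m

For level ground, R = v₀² sin(2θ) / g.
sin(2 × 47.0°) = sin 94.00° = 0.9976.
R = (65.8)² × 0.9976 / 10 = 432 m.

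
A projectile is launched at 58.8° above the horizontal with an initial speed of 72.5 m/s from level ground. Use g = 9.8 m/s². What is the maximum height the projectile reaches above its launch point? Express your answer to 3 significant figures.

Vertical component of launch velocity: v_y = 72.5 sin 58.8° = 62.01 m/s.
At the highest point the vertical velocity is zero, so v_y² = 2 g h_max.
h_max = (62.01)² / (2 × 9.8) = 3845 / 19.60 = 196 m.

196 m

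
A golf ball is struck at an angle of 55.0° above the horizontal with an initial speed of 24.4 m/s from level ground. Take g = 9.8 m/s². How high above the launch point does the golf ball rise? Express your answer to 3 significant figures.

Vertical component of launch velocity: v_y = 24.4 sin 55.0° = 19.99 m/s.
At the highest point the vertical velocity is zero, so v_y² = 2 g h_max.
h_max = (19.99)² / (2 × 9.8) = 399.6 / 19.60 = 20.4 m.

20.4 m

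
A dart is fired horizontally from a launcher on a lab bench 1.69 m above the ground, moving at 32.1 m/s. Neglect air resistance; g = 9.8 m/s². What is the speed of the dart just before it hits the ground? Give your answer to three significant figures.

32.6 m/s

Fall time: t = √(2 × 1.69 / 9.8) = 0.5873 s.
At impact: v_x = 32.1 m/s (unchanged), v_y = g t = 9.8 × 0.5873 = 5.756 m/s.
Speed = √(v_x² + v_y²) = √(1030 + 33.13) = 32.6 m/s.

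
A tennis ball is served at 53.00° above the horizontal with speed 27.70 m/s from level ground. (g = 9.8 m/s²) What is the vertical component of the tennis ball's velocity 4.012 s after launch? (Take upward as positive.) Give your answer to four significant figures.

-17.20 m/s

Initial vertical component: v_y0 = 27.70 sin 53.00° = 22.122 m/s.
v_y(t) = v_y0 − g t = 22.122 − 9.8 × 4.012 = -17.20 m/s.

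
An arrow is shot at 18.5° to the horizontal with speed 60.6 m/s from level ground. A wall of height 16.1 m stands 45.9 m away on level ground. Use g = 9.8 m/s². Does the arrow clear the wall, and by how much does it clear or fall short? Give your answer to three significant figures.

v_x = 60.6 cos 18.5° = 57.47 m/s; v_y0 = 60.6 sin 18.5° = 19.23 m/s.
Time to reach the wall: t = 45.9 / 57.47 = 0.7987 s.
Height at that point: y = 19.23×0.7987 − 4.900×0.7987² = 12.23 m.
That is 16.1 − 12.23 = 3.87 m below the top of the wall, so the arrow does not clear it.

No — it falls 3.87 m short of clearing the wall.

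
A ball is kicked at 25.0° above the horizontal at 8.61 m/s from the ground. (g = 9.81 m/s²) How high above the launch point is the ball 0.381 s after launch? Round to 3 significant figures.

0.674 m

v_y0 = 8.61 sin 25.0° = 3.639 m/s.
y(t) = v_y0 t − ½ g t² = 3.639×0.381 − 4.905×0.381² = 0.674 m.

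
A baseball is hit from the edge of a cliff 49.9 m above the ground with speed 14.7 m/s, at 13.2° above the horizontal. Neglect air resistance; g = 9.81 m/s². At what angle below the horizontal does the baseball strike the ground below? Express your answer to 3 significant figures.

v_x = 14.7 cos 13.2° = 14.31 m/s.
At impact |v_y| = √(v_y0² + 2 g h) = √(3.357² + 2×9.81×49.9) = 31.47 m/s.
Angle below horizontal = arctan(|v_y| / v_x) = arctan(31.47 / 14.31) = 65.5°.

65.5°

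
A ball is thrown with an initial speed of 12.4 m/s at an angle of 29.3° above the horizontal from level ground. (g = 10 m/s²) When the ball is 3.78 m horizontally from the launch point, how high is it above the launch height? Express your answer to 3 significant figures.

1.51 m

v_x = 12.4 cos 29.3° = 10.81 m/s, v_y0 = 12.4 sin 29.3° = 6.068 m/s.
Time to reach x = 3.78 m: t = x / v_x = 3.78 / 10.81 = 0.3497 s.
y = v_y0 t − ½ g t² = 6.068×0.3497 − 5.000×0.3497² = 1.51 m.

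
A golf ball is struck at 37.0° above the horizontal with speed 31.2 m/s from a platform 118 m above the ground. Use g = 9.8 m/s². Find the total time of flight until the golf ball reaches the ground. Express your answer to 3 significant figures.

Vertical component: v_y = 31.2 sin 37.0° = 18.78 m/s.
Taking up as positive with launch at y = 118 m, landing at y = 0: 0 = 118 + 18.78 t − ½(9.8) t².
Solving 4.900 t² − 18.78 t − 118 = 0 gives t = [18.78 + √(18.78² + 4·4.900·118)] / 9.800 = 7.18 s.

7.18 s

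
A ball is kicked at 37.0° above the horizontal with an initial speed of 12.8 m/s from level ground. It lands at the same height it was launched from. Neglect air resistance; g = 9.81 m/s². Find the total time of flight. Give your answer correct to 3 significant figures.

Vertical component: v_y = 12.8 sin 37.0° = 7.703 m/s.
For a projectile landing at launch height, time of flight is t = 2 v_y / g = 2 × 7.703 / 9.81 = 1.57 s.

1.57 s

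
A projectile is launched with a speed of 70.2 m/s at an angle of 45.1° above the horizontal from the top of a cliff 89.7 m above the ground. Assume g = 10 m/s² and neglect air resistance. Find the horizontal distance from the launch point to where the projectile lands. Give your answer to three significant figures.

Components: v_x = 70.2 cos 45.1° = 49.55 m/s, v_y = 70.2 sin 45.1° = 49.73 m/s.
Vertical: 0 = 89.7 + 49.73 t − ½(10) t² ⇒ 5.000 t² − 49.73 t − 89.7 = 0.
t = [49.73 + √(2473 + 1794)] / 10.00 = 11.51 s.
Horizontal: R = v_x · t = 49.55 × 11.51 = 570 m.

570 m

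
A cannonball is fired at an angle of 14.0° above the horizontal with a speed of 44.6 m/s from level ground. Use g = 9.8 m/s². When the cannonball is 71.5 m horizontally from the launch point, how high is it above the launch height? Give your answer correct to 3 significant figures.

v_x = 44.6 cos 14.0° = 43.28 m/s, v_y0 = 44.6 sin 14.0° = 10.79 m/s.
Time to reach x = 71.5 m: t = x / v_x = 71.5 / 43.28 = 1.652 s.
y = v_y0 t − ½ g t² = 10.79×1.652 − 4.900×1.652² = 4.45 m.

4.45 m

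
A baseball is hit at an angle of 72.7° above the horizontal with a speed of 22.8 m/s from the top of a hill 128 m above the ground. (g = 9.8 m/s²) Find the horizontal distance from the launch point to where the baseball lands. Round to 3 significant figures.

Components: v_x = 22.8 cos 72.7° = 6.780 m/s, v_y = 22.8 sin 72.7° = 21.77 m/s.
Vertical: 0 = 128 + 21.77 t − ½(9.8) t² ⇒ 4.900 t² − 21.77 t − 128 = 0.
t = [21.77 + √(473.9 + 2509)] / 9.800 = 7.794 s.
Horizontal: R = v_x · t = 6.780 × 7.794 = 52.8 m.

52.8 m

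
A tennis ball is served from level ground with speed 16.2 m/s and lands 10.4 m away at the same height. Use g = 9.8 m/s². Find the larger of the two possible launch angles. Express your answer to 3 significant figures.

Level-ground range: R = v₀² sin(2θ)/g ⇒ sin 2θ = R g / v₀² = 10.4×9.8/16.2² = 0.3884.
2θ = arcsin(0.3884) = 22.85° or 180° − 22.85° = 157.15°.
So θ = 11.4° or θ = 78.6°.

78.6°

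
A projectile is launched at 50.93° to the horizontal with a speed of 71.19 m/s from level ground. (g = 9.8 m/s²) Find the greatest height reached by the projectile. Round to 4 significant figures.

Vertical component of launch velocity: v_y = 71.19 sin 50.93° = 55.270 m/s.
At the highest point the vertical velocity is zero, so v_y² = 2 g h_max.
h_max = (55.270)² / (2 × 9.8) = 3054.8 / 19.60 = 155.9 m.

155.9 m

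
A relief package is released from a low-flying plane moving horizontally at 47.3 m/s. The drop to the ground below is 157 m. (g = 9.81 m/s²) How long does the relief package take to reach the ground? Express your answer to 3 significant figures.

5.66 s

The horizontal speed doesn't affect the fall. With v_y0 = 0, h = ½ g t².
t = √(2 × 157 / 9.81) = √32.01 = 5.66 s.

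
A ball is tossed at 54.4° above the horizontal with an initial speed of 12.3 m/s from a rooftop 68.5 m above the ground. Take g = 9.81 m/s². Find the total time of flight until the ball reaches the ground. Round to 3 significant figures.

4.89 s

Vertical component: v_y = 12.3 sin 54.4° = 10.00 m/s.
Taking up as positive with launch at y = 68.5 m, landing at y = 0: 0 = 68.5 + 10.00 t − ½(9.81) t².
Solving 4.905 t² − 10.00 t − 68.5 = 0 gives t = [10.00 + √(10.00² + 4·4.905·68.5)] / 9.810 = 4.89 s.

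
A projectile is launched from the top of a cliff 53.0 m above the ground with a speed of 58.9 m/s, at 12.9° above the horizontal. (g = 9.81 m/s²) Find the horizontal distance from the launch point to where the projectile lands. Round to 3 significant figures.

281 m

Components: v_x = 58.9 cos 12.9° = 57.41 m/s, v_y = 58.9 sin 12.9° = 13.15 m/s.
Vertical: 0 = 53.0 + 13.15 t − ½(9.81) t² ⇒ 4.905 t² − 13.15 t − 53.0 = 0.
t = [13.15 + √(172.9 + 1040)] / 9.810 = 4.891 s.
Horizontal: R = v_x · t = 57.41 × 4.891 = 281 m.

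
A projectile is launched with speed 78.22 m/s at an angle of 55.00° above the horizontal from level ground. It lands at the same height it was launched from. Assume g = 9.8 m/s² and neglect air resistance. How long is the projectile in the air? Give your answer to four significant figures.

13.08 s

Vertical component: v_y = 78.22 sin 55.00° = 64.074 m/s.
For a projectile landing at launch height, time of flight is t = 2 v_y / g = 2 × 64.074 / 9.8 = 13.08 s.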